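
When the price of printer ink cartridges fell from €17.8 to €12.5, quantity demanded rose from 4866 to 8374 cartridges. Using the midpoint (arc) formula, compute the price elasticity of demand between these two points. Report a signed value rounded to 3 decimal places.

%ΔQ = (8374 − 4866) / [(4866 + 8374)/2] = 3508/6620 = 0.529909…
%ΔP = (12.5 − 17.8) / [(17.8 + 12.5)/2] = -5.3/15.15 = -0.349834…
Arc Ed = %ΔQ / %ΔP = (3508/6620) / (-5.3/15.15) = -1.51474…

-1.515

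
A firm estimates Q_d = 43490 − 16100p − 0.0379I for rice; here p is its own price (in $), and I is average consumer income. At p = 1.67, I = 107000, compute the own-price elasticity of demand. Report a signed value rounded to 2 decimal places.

-2.14

At the given values, Q_d = 43490 − 16100(1.67) − 0.0379(107000) = 12547.7.
∂Q_d/∂p = −16100.
E = (-16100) × (1.67/12547.7) = -2.1427…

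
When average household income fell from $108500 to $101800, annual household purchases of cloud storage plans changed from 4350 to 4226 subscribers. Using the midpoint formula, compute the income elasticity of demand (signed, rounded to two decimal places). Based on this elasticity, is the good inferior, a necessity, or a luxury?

%ΔQ = (4226 − 4350)/[( 4350 + 4226)/2] = -124/4288 = -0.028917…
%ΔIncome = (101800 − 108500)/[( 108500 + 101800)/2] = -6700/105150 = -0.063718…
E_income = (-124/4288) / (-6700/105150) = 0.4538…
0 < E_income < 1 ⇒ normal good, necessity.

0.45; necessity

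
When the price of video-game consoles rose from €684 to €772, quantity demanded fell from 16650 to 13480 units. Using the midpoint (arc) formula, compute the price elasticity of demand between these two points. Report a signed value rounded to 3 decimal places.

-1.741

%ΔQ = (13480 − 16650) / [(16650 + 13480)/2] = -3170/15065 = -0.210421…
%ΔP = (772 − 684) / [(684 + 772)/2] = 88/728 = 0.120879…
Arc Ed = %ΔQ / %ΔP = (-3170/15065) / (88/728) = -1.74075…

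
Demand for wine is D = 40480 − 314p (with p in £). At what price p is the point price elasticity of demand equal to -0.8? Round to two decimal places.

57.30

Ed = −314p/(40480 − 314p). Set this equal to -0.8:
314p = 0.8·(40480 − 314p) ⇒ 314p(1 + 0.8) = 0.8·40480
p = 0.8·40480 / (314·1.8) = 57.2965…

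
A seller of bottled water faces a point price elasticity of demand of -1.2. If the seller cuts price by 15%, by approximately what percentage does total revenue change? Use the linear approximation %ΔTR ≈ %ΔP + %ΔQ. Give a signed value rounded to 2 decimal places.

+3.00%

%ΔQ ≈ Ed × %ΔP = (-1.2) × (-15%) = +18.0000%
%ΔTR ≈ %ΔP + %ΔQ = (-15%) + (+18.0000%) = +3.0000%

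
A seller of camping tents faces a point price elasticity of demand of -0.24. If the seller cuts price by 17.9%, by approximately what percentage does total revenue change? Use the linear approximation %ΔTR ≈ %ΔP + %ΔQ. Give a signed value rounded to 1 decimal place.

%ΔQ ≈ Ed × %ΔP = (-0.24) × (-17.9%) = +4.2960%
%ΔTR ≈ %ΔP + %ΔQ = (-17.9%) + (+4.2960%) = -13.6040%

-13.6%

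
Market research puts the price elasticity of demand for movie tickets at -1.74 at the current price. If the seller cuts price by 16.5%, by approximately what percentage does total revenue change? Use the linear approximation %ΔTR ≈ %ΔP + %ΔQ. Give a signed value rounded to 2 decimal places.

+12.21%

%ΔQ ≈ Ed × %ΔP = (-1.74) × (-16.5%) = +28.7100%
%ΔTR ≈ %ΔP + %ΔQ = (-16.5%) + (+28.7100%) = +12.2100%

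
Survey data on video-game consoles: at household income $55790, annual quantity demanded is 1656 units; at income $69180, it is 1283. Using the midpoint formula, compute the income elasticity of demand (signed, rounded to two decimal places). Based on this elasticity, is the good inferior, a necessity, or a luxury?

%ΔQ = (1283 − 1656)/[( 1656 + 1283)/2] = -373/1469.5 = -0.253827…
%ΔIncome = (69180 − 55790)/[( 55790 + 69180)/2] = 13390/62485 = 0.214291…
E_income = (-373/1469.5) / (13390/62485) = -1.1844…
E_income < 0 ⇒ inferior good.

-1.18; inferior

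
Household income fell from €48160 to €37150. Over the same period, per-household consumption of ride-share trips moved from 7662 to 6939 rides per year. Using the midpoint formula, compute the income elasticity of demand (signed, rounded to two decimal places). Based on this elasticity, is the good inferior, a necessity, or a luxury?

0.38; necessity

%ΔQ = (6939 − 7662)/[( 7662 + 6939)/2] = -723/7300.5 = -0.099034…
%ΔIncome = (37150 − 48160)/[( 48160 + 37150)/2] = -11010/42655 = -0.258117…
E_income = (-723/7300.5) / (-11010/42655) = 0.3836…
0 < E_income < 1 ⇒ normal good, necessity.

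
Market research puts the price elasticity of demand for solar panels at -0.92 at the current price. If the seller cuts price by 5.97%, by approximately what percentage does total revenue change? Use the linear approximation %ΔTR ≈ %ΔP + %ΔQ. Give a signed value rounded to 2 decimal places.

-0.48%

%ΔQ ≈ Ed × %ΔP = (-0.92) × (-5.97%) = +5.4924%
%ΔTR ≈ %ΔP + %ΔQ = (-5.97%) + (+5.4924%) = -0.4776%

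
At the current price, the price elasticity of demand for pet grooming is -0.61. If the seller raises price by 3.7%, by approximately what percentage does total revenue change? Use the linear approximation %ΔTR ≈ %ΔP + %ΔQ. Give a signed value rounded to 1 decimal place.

+1.4%

%ΔQ ≈ Ed × %ΔP = (-0.61) × (+3.7%) = -2.2570%
%ΔTR ≈ %ΔP + %ΔQ = (+3.7%) + (-2.2570%) = +1.4430%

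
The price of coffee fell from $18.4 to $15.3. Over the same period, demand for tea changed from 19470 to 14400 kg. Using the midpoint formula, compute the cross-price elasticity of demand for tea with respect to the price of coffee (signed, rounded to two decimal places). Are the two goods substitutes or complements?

%ΔQ_{tea} = (14400 − 19470)/avg = -5070/16935 = -0.299379…
%ΔP_{coffee} = (15.3 − 18.4)/avg = -3.1/16.85 = -0.183976…
E_cross = (-5070/16935) / (-3.1/16.85) = 1.6272…
E_cross > 0 ⇒ the goods are substitutes.

1.63; substitutes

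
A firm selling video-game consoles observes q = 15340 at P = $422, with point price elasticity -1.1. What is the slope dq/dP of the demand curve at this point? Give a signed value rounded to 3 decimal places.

Ed = (dq/dP)·(P/q) ⇒ dq/dP = Ed·q/P = (-1.1)·15340/422 = -39.98578…

-39.986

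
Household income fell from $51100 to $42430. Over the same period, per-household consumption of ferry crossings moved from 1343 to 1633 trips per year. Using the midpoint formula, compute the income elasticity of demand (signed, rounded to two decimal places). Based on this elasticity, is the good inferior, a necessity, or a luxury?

-1.05; inferior

%ΔQ = (1633 − 1343)/[( 1343 + 1633)/2] = 290/1488 = 0.194892…
%ΔIncome = (42430 − 51100)/[( 51100 + 42430)/2] = -8670/46765 = -0.185395…
E_income = (290/1488) / (-8670/46765) = -1.0512…
E_income < 0 ⇒ inferior good.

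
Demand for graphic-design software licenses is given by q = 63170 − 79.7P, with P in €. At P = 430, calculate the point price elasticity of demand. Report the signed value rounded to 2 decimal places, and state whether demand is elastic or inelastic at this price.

-1.19; elastic

dq/dP = −79.7. At P = 430, q = 63170 − 79.7(430) = 28899.
Ed = (dq/dP)·(P/q) = −79.7 × (430/28899) = -1.1858…
|Ed| = 1.19 > 1, so demand is elastic.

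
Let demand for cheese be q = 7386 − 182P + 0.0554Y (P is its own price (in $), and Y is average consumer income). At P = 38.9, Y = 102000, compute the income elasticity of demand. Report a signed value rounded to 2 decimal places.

0.95

At the given values, q = 7386 − 182(38.9) + 0.0554(102000) = 5957.
∂q/∂Y = 0.0554.
E = (0.0554) × (102000/5957) = 0.9485…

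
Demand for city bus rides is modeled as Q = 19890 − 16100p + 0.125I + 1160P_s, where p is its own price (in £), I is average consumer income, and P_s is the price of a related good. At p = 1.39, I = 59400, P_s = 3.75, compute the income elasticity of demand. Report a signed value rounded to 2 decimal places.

At the given values, Q = 19890 − 16100(1.39) + 0.125(59400) + 1160(3.75) = 9286.
∂Q/∂I = 0.125.
E = (0.125) × (59400/9286) = 0.7995…

0.80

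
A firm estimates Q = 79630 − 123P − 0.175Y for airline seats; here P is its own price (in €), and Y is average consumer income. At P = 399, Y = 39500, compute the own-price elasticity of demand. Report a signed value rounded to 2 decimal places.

At the given values, Q = 79630 − 123(399) − 0.175(39500) = 23640.5.
∂Q/∂P = −123.
E = (-123) × (399/23640.5) = -2.0759…

-2.08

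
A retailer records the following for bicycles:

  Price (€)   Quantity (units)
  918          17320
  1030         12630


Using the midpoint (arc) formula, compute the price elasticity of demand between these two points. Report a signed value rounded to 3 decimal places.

-2.724

%ΔQ = (12630 − 17320) / [(17320 + 12630)/2] = -4690/14975 = -0.313188…
%ΔP = (1030 − 918) / [(918 + 1030)/2] = 112/974 = 0.114989…
Arc Ed = %ΔQ / %ΔP = (-4690/14975) / (112/974) = -2.72362…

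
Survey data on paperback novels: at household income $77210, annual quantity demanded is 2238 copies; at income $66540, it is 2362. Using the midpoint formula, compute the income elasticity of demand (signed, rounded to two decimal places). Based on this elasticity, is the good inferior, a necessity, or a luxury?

%ΔQ = (2362 − 2238)/[( 2238 + 2362)/2] = 124/2300 = 0.053913…
%ΔIncome = (66540 − 77210)/[( 77210 + 66540)/2] = -10670/71875 = -0.148452…
E_income = (124/2300) / (-10670/71875) = -0.3631…
E_income < 0 ⇒ inferior good.

-0.36; inferior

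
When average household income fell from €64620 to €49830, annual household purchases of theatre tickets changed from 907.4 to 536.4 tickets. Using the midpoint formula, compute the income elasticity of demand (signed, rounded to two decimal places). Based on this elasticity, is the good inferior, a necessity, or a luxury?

%ΔQ = (536.4 − 907.4)/[( 907.4 + 536.4)/2] = -371/721.9 = -0.513921…
%ΔIncome = (49830 − 64620)/[( 64620 + 49830)/2] = -14790/57225 = -0.258453…
E_income = (-371/721.9) / (-14790/57225) = 1.9884…
E_income > 1 ⇒ normal good, luxury.

1.99; luxury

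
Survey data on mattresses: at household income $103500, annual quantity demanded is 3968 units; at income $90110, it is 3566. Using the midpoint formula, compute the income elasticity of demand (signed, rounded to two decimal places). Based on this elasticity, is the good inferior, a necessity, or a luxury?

%ΔQ = (3566 − 3968)/[( 3968 + 3566)/2] = -402/3767 = -0.106716…
%ΔIncome = (90110 − 103500)/[( 103500 + 90110)/2] = -13390/96805 = -0.138319…
E_income = (-402/3767) / (-13390/96805) = 0.7715…
0 < E_income < 1 ⇒ normal good, necessity.

0.77; necessity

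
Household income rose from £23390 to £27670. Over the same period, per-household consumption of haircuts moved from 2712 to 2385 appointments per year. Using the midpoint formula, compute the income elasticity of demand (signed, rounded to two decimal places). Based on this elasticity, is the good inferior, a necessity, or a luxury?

%ΔQ = (2385 − 2712)/[( 2712 + 2385)/2] = -327/2548.5 = -0.128310…
%ΔIncome = (27670 − 23390)/[( 23390 + 27670)/2] = 4280/25530 = 0.167645…
E_income = (-327/2548.5) / (4280/25530) = -0.7653…
E_income < 0 ⇒ inferior good.

-0.77; inferior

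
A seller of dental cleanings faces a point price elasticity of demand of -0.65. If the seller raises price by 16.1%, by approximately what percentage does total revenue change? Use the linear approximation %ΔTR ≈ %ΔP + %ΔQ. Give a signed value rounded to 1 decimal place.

%ΔQ ≈ Ed × %ΔP = (-0.65) × (+16.1%) = -10.4650%
%ΔTR ≈ %ΔP + %ΔQ = (+16.1%) + (-10.4650%) = +5.6350%

+5.6%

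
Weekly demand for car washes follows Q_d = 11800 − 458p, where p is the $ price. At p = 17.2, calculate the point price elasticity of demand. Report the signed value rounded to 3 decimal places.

dQ_d/dp = −458. At p = 17.2, Q_d = 11800 − 458(17.2) = 3922.4.
Ed = (dQ_d/dp)·(p/Q_d) = −458 × (17.2/3922.4) = -2.00836…

-2.008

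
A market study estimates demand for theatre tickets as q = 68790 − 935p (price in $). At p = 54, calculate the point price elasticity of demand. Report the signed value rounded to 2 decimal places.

dq/dp = −935. At p = 54, q = 68790 − 935(54) = 18300.
Ed = (dq/dp)·(p/q) = −935 × (54/18300) = -2.7590…

-2.76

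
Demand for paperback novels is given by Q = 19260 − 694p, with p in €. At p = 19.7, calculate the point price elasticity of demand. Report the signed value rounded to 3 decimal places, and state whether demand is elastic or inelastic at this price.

-2.447; elastic

dQ/dp = −694. At p = 19.7, Q = 19260 − 694(19.7) = 5588.2.
Ed = (dQ/dp)·(p/Q) = −694 × (19.7/5588.2) = -2.44654…
|Ed| = 2.447 > 1, so demand is elastic.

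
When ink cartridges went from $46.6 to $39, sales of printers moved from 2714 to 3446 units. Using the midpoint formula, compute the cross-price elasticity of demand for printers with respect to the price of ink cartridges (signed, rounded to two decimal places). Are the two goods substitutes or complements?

%ΔQ_{printers} = (3446 − 2714)/avg = 732/3080 = 0.237662…
%ΔP_{ink cartridges} = (39 − 46.6)/avg = -7.6/42.8 = -0.177570…
E_cross = (732/3080) / (-7.6/42.8) = -1.3384…
E_cross < 0 ⇒ the goods are complements.

-1.34; complements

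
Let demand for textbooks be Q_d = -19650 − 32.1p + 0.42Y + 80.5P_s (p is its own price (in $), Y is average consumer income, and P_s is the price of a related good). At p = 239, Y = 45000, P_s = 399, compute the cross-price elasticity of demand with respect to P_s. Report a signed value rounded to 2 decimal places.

At the given values, Q_d = -19650 − 32.1(239) + 0.42(45000) + 80.5(399) = 23697.6.
∂Q_d/∂P_s = 80.5.
E = (80.5) × (399/23697.6) = 1.3553…

1.36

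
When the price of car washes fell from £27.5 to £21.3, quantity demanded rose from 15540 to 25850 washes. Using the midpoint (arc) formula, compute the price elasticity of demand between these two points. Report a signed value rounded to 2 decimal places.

%ΔQ = (25850 − 15540) / [(15540 + 25850)/2] = 10310/20695 = 0.498187…
%ΔP = (21.3 − 27.5) / [(27.5 + 21.3)/2] = -6.2/24.4 = -0.254098…
Arc Ed = %ΔQ / %ΔP = (10310/20695) / (-6.2/24.4) = -1.9606…

-1.96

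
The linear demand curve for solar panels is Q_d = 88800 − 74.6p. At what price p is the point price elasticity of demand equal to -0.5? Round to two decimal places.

Ed = −74.6p/(88800 − 74.6p). Set this equal to -0.5:
74.6p = 0.5·(88800 − 74.6p) ⇒ 74.6p(1 + 0.5) = 0.5·88800
p = 0.5·88800 / (74.6·1.5) = 396.7828…

396.78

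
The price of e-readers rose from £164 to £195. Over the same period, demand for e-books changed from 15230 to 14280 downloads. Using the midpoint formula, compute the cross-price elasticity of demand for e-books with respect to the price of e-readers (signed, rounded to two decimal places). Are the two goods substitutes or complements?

-0.37; complements

%ΔQ_{e-books} = (14280 − 15230)/avg = -950/14755 = -0.064384…
%ΔP_{e-readers} = (195 − 164)/avg = 31/179.5 = 0.172701…
E_cross = (-950/14755) / (31/179.5) = -0.3728…
E_cross < 0 ⇒ the goods are complements.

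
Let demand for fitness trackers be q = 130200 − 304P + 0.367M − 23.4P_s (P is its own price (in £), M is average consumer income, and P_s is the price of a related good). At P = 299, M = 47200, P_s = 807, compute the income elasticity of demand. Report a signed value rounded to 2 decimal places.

At the given values, q = 130200 − 304(299) + 0.367(47200) − 23.4(807) = 37742.6.
∂q/∂M = 0.367.
E = (0.367) × (47200/37742.6) = 0.4589…

0.46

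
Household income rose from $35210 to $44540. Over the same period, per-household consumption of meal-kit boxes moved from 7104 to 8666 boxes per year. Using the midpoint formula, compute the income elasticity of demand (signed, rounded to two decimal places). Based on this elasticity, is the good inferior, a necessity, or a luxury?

%ΔQ = (8666 − 7104)/[( 7104 + 8666)/2] = 1562/7885 = 0.198097…
%ΔIncome = (44540 − 35210)/[( 35210 + 44540)/2] = 9330/39875 = 0.233981…
E_income = (1562/7885) / (9330/39875) = 0.8466…
0 < E_income < 1 ⇒ normal good, necessity.

0.85; necessity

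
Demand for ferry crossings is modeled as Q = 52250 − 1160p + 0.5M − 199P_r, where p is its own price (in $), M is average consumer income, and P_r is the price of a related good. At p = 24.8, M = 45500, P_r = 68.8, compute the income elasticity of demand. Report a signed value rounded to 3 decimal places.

0.699

At the given values, Q = 52250 − 1160(24.8) + 0.5(45500) − 199(68.8) = 32540.8.
∂Q/∂M = 0.5.
E = (0.5) × (45500/32540.8) = 0.69912…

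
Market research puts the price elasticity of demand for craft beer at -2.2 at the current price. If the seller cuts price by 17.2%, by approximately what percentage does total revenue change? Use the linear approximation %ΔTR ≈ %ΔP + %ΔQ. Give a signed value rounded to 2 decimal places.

+20.64%

%ΔQ ≈ Ed × %ΔP = (-2.2) × (-17.2%) = +37.8400%
%ΔTR ≈ %ΔP + %ΔQ = (-17.2%) + (+37.8400%) = +20.6400%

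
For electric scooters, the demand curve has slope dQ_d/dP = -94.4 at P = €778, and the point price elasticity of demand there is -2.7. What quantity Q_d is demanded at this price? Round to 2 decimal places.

27201.19

Ed = (dQ_d/dP)·(P/Q_d) ⇒ Q_d = (dQ_d/dP)·P/Ed = (-94.4)·778/(-2.7) = 27201.1851…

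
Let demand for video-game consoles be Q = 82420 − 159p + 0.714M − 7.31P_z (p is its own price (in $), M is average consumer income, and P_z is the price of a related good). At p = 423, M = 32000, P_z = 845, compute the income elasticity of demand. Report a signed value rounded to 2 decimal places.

At the given values, Q = 82420 − 159(423) + 0.714(32000) − 7.31(845) = 31834.05.
∂Q/∂M = 0.714.
E = (0.714) × (32000/31834.05) = 0.7177…

0.72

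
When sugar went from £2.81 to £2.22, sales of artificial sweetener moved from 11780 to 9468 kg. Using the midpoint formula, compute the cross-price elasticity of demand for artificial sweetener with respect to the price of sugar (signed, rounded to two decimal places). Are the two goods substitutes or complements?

0.93; substitutes

%ΔQ_{artificial sweetener} = (9468 − 11780)/avg = -2312/10624 = -0.217620…
%ΔP_{sugar} = (2.22 − 2.81)/avg = -0.59/2.515 = -0.234592…
E_cross = (-2312/10624) / (-0.59/2.515) = 0.9276…
E_cross > 0 ⇒ the goods are substitutes.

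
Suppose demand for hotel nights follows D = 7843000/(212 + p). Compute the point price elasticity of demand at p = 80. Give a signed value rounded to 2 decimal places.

dD/dp = −7843000/(212 + p)² = -91.9849. At p = 80, D = 26859.6.
Ed = (dD/dp)·(p/D) = (-91.9849) × (80/26859.6) = -0.2739…

-0.27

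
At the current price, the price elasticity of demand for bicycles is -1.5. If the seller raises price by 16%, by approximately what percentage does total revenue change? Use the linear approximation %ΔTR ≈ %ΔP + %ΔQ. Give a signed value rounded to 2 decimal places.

-8.00%

%ΔQ ≈ Ed × %ΔP = (-1.5) × (+16%) = -24.0000%
%ΔTR ≈ %ΔP + %ΔQ = (+16%) + (-24.0000%) = -8.0000%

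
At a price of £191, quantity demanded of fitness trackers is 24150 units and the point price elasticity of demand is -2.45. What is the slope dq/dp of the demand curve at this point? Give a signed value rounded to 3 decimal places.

-309.777

Ed = (dq/dp)·(p/q) ⇒ dq/dp = Ed·q/p = (-2.45)·24150/191 = -309.77748…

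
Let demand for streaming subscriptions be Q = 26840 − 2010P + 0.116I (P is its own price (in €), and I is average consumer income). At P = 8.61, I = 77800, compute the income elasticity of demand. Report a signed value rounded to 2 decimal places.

At the given values, Q = 26840 − 2010(8.61) + 0.116(77800) = 18558.7.
∂Q/∂I = 0.116.
E = (0.116) × (77800/18558.7) = 0.4862…

0.49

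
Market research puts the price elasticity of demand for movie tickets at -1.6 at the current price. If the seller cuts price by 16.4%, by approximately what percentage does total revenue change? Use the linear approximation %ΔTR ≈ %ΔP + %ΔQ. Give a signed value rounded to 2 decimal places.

%ΔQ ≈ Ed × %ΔP = (-1.6) × (-16.4%) = +26.2400%
%ΔTR ≈ %ΔP + %ΔQ = (-16.4%) + (+26.2400%) = +9.8400%

+9.84%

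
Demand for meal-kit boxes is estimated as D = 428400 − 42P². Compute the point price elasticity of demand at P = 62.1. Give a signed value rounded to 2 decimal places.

dD/dP = −2·42·P = -5216.4. At P = 62.1, D = 266430.78.
Ed = (dD/dP)·(P/D) = (-5216.4) × (62.1/266430.78) = -1.2158…

-1.22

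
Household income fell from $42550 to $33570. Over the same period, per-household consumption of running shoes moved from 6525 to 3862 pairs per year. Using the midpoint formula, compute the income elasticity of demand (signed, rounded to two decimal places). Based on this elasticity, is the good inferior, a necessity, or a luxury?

%ΔQ = (3862 − 6525)/[( 6525 + 3862)/2] = -2663/5193.5 = -0.512756…
%ΔIncome = (33570 − 42550)/[( 42550 + 33570)/2] = -8980/38060 = -0.235943…
E_income = (-2663/5193.5) / (-8980/38060) = 2.1732…
E_income > 1 ⇒ normal good, luxury.

2.17; luxury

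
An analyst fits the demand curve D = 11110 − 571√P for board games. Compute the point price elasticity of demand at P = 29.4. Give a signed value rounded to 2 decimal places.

dD/dP = −571/(2√P) = -52.6541. At P = 29.4, D = 8013.94.
Ed = (dD/dP)·(P/D) = (-52.6541) × (29.4/8013.94) = -0.1931…

-0.19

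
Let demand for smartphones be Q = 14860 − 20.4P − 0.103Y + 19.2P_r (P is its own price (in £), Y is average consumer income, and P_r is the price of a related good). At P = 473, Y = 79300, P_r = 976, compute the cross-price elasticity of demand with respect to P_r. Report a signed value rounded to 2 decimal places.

1.19

At the given values, Q = 14860 − 20.4(473) − 0.103(79300) + 19.2(976) = 15782.1.
∂Q/∂P_r = 19.2.
E = (19.2) × (976/15782.1) = 1.1873…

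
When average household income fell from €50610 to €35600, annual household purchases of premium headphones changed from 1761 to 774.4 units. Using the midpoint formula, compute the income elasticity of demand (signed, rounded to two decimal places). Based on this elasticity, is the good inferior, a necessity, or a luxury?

%ΔQ = (774.4 − 1761)/[( 1761 + 774.4)/2] = -986.6/1267.7 = -0.778259…
%ΔIncome = (35600 − 50610)/[( 50610 + 35600)/2] = -15010/43105 = -0.348219…
E_income = (-986.6/1267.7) / (-15010/43105) = 2.2349…
E_income > 1 ⇒ normal good, luxury.

2.23; luxury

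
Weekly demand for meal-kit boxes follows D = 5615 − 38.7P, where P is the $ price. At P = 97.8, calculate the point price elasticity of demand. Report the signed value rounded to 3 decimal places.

dD/dP = −38.7. At P = 97.8, D = 5615 − 38.7(97.8) = 1830.14.
Ed = (dD/dP)·(P/D) = −38.7 × (97.8/1830.14) = -2.06807…

-2.068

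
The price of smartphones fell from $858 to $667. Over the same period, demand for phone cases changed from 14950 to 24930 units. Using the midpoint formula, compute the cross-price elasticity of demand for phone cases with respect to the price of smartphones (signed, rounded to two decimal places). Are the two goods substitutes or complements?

-2.00; complements

%ΔQ_{phone cases} = (24930 − 14950)/avg = 9980/19940 = 0.500501…
%ΔP_{smartphones} = (667 − 858)/avg = -191/762.5 = -0.250491…
E_cross = (9980/19940) / (-191/762.5) = -1.9980…
E_cross < 0 ⇒ the goods are complements.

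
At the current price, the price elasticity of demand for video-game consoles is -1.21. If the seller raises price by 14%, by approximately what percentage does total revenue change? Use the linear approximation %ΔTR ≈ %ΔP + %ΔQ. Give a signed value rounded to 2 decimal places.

-2.94%

%ΔQ ≈ Ed × %ΔP = (-1.21) × (+14%) = -16.9400%
%ΔTR ≈ %ΔP + %ΔQ = (+14%) + (-16.9400%) = -2.9400%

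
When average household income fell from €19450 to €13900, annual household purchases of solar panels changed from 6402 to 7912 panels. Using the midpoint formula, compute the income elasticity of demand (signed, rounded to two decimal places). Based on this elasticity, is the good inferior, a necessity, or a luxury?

-0.63; inferior

%ΔQ = (7912 − 6402)/[( 6402 + 7912)/2] = 1510/7157 = 0.210982…
%ΔIncome = (13900 − 19450)/[( 19450 + 13900)/2] = -5550/16675 = -0.332833…
E_income = (1510/7157) / (-5550/16675) = -0.6338…
E_income < 0 ⇒ inferior good.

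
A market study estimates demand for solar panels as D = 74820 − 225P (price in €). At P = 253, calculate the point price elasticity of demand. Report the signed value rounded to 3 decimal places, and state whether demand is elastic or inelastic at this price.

-3.181; elastic

dD/dP = −225. At P = 253, D = 74820 − 225(253) = 17895.
Ed = (dD/dP)·(P/D) = −225 × (253/17895) = -3.18105…
|Ed| = 3.181 > 1, so demand is elastic.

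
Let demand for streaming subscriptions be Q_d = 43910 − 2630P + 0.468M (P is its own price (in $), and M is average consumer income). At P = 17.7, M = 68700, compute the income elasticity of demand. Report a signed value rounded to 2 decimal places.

1.09

At the given values, Q_d = 43910 − 2630(17.7) + 0.468(68700) = 29510.6.
∂Q_d/∂M = 0.468.
E = (0.468) × (68700/29510.6) = 1.0894…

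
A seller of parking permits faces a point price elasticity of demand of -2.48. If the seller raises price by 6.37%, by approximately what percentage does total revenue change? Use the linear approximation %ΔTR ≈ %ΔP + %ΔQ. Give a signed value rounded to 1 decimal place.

-9.4%

%ΔQ ≈ Ed × %ΔP = (-2.48) × (+6.37%) = -15.7976%
%ΔTR ≈ %ΔP + %ΔQ = (+6.37%) + (-15.7976%) = -9.4276%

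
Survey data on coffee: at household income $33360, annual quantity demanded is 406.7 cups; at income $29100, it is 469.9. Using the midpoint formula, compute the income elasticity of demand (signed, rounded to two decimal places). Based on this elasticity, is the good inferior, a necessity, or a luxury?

%ΔQ = (469.9 − 406.7)/[( 406.7 + 469.9)/2] = 63.2/438.3 = 0.144193…
%ΔIncome = (29100 − 33360)/[( 33360 + 29100)/2] = -4260/31230 = -0.136407…
E_income = (63.2/438.3) / (-4260/31230) = -1.0570…
E_income < 0 ⇒ inferior good.

-1.06; inferior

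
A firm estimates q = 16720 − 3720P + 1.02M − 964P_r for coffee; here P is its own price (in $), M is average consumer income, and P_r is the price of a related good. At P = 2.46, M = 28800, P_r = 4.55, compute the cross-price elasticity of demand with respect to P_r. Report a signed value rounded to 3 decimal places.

-0.135

At the given values, q = 16720 − 3720(2.46) + 1.02(28800) − 964(4.55) = 32558.6.
∂q/∂P_r = -964.
E = (-964) × (4.55/32558.6) = -0.13471…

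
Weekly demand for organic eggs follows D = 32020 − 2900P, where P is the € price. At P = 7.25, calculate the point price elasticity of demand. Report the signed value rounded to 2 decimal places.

dD/dP = −2900. At P = 7.25, D = 32020 − 2900(7.25) = 10995.
Ed = (dD/dP)·(P/D) = −2900 × (7.25/10995) = -1.9122…

-1.91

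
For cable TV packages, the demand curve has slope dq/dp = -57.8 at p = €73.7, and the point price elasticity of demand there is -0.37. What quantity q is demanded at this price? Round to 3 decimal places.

Ed = (dq/dp)·(p/q) ⇒ q = (dq/dp)·p/Ed = (-57.8)·73.7/(-0.37) = 11513.13513…

11513.135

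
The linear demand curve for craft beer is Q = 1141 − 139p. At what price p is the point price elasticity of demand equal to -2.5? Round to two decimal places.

Ed = −139p/(1141 − 139p). Set this equal to -2.5:
139p = 2.5·(1141 − 139p) ⇒ 139p(1 + 2.5) = 2.5·1141
p = 2.5·1141 / (139·3.5) = 5.8633…

5.86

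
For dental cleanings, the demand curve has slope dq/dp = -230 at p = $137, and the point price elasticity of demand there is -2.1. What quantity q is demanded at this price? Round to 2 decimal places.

15004.76

Ed = (dq/dp)·(p/q) ⇒ q = (dq/dp)·p/Ed = (-230)·137/(-2.1) = 15004.7619…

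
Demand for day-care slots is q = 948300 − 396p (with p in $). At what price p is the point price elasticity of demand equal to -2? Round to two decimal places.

Ed = −396p/(948300 − 396p). Set this equal to -2:
396p = 2·(948300 − 396p) ⇒ 396p(1 + 2) = 2·948300
p = 2·948300 / (396·3) = 1596.4646…

1596.46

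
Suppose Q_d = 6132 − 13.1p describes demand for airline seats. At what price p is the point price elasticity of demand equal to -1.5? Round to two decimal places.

Ed = −13.1p/(6132 − 13.1p). Set this equal to -1.5:
13.1p = 1.5·(6132 − 13.1p) ⇒ 13.1p(1 + 1.5) = 1.5·6132
p = 1.5·6132 / (13.1·2.5) = 280.8549…

280.85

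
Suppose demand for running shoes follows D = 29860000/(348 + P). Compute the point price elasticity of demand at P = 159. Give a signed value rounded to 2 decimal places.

dD/dP = −29860000/(348 + P)² = -116.165. At P = 159, D = 58895.5.
Ed = (dD/dP)·(P/D) = (-116.165) × (159/58895.5) = -0.3136…

-0.31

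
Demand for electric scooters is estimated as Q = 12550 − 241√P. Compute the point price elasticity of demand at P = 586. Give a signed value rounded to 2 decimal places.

dQ/dP = −241/(2√P) = -4.97781. At P = 586, Q = 6716.01.
Ed = (dQ/dP)·(P/Q) = (-4.97781) × (586/6716.01) = -0.4343…

-0.43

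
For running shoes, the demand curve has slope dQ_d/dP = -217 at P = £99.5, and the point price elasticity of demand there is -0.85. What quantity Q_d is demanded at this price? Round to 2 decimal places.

Ed = (dQ_d/dP)·(P/Q_d) ⇒ Q_d = (dQ_d/dP)·P/Ed = (-217)·99.5/(-0.85) = 25401.7647…

25401.76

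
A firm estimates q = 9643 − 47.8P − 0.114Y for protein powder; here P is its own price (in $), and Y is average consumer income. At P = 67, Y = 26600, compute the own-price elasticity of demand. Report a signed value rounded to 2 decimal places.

At the given values, q = 9643 − 47.8(67) − 0.114(26600) = 3408.
∂q/∂P = −47.8.
E = (-47.8) × (67/3408) = -0.9397…

-0.94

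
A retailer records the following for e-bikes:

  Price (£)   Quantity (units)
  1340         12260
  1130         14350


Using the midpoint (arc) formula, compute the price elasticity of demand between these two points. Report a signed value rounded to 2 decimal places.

%ΔQ = (14350 − 12260) / [(12260 + 14350)/2] = 2090/13305 = 0.157083…
%ΔP = (1130 − 1340) / [(1340 + 1130)/2] = -210/1235 = -0.170040…
Arc Ed = %ΔQ / %ΔP = (2090/13305) / (-210/1235) = -0.9238…

-0.92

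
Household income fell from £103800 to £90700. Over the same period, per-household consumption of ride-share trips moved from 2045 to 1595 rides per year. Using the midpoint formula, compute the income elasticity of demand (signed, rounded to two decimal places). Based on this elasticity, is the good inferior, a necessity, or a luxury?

%ΔQ = (1595 − 2045)/[( 2045 + 1595)/2] = -450/1820 = -0.247252…
%ΔIncome = (90700 − 103800)/[( 103800 + 90700)/2] = -13100/97250 = -0.134704…
E_income = (-450/1820) / (-13100/97250) = 1.8355…
E_income > 1 ⇒ normal good, luxury.

1.84; luxury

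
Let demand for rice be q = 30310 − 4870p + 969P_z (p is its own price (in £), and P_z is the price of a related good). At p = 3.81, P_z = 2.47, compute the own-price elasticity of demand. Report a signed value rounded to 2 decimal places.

At the given values, q = 30310 − 4870(3.81) + 969(2.47) = 14148.73.
∂q/∂p = −4870.
E = (-4870) × (3.81/14148.73) = -1.3114…

-1.31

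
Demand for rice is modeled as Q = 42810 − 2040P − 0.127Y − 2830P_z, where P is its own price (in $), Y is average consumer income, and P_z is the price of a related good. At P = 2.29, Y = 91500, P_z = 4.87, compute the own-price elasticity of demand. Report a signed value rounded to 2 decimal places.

At the given values, Q = 42810 − 2040(2.29) − 0.127(91500) − 2830(4.87) = 12735.8.
∂Q/∂P = −2040.
E = (-2040) × (2.29/12735.8) = -0.3668…

-0.37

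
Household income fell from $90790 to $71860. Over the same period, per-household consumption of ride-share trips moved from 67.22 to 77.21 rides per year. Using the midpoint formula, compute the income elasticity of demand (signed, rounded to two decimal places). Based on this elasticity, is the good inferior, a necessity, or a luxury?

-0.59; inferior

%ΔQ = (77.21 − 67.22)/[( 67.22 + 77.21)/2] = 9.99/72.215 = 0.138336…
%ΔIncome = (71860 − 90790)/[( 90790 + 71860)/2] = -18930/81325 = -0.232769…
E_income = (9.99/72.215) / (-18930/81325) = -0.5943…
E_income < 0 ⇒ inferior good.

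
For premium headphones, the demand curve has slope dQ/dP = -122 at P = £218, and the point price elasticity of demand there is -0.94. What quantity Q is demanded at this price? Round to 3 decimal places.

28293.617

Ed = (dQ/dP)·(P/Q) ⇒ Q = (dQ/dP)·P/Ed = (-122)·218/(-0.94) = 28293.61702…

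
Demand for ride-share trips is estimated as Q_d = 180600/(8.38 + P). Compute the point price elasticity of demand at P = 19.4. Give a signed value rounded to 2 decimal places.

-0.70

dQ_d/dP = −180600/(8.38 + P)² = -234.02. At P = 19.4, Q_d = 6501.08.
Ed = (dQ_d/dP)·(P/Q_d) = (-234.02) × (19.4/6501.08) = -0.6983…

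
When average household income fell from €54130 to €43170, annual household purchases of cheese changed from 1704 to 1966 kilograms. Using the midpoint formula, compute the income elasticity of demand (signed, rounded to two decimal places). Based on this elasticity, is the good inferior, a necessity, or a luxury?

-0.63; inferior

%ΔQ = (1966 − 1704)/[( 1704 + 1966)/2] = 262/1835 = 0.142779…
%ΔIncome = (43170 − 54130)/[( 54130 + 43170)/2] = -10960/48650 = -0.225282…
E_income = (262/1835) / (-10960/48650) = -0.6337…
E_income < 0 ⇒ inferior good.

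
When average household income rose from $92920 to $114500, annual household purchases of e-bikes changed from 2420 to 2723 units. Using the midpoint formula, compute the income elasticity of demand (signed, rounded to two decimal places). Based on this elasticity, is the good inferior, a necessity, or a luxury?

0.57; necessity

%ΔQ = (2723 − 2420)/[( 2420 + 2723)/2] = 303/2571.5 = 0.117830…
%ΔIncome = (114500 − 92920)/[( 92920 + 114500)/2] = 21580/103710 = 0.208080…
E_income = (303/2571.5) / (21580/103710) = 0.5662…
0 < E_income < 1 ⇒ normal good, necessity.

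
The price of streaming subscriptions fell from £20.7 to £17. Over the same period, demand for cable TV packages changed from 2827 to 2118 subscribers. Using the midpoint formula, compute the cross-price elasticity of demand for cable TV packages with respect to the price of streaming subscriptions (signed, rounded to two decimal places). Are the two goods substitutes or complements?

1.46; substitutes

%ΔQ_{cable TV packages} = (2118 − 2827)/avg = -709/2472.5 = -0.286754…
%ΔP_{streaming subscriptions} = (17 − 20.7)/avg = -3.7/18.85 = -0.196286…
E_cross = (-709/2472.5) / (-3.7/18.85) = 1.4608…
E_cross > 0 ⇒ the goods are substitutes.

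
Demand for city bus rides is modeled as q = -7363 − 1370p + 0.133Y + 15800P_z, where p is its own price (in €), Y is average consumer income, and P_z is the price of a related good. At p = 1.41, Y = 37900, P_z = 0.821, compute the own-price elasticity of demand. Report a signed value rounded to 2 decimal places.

-0.22

At the given values, q = -7363 − 1370(1.41) + 0.133(37900) + 15800(0.821) = 8717.8.
∂q/∂p = −1370.
E = (-1370) × (1.41/8717.8) = -0.2215…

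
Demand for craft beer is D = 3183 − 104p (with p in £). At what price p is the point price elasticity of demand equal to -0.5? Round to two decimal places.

Ed = −104p/(3183 − 104p). Set this equal to -0.5:
104p = 0.5·(3183 − 104p) ⇒ 104p(1 + 0.5) = 0.5·3183
p = 0.5·3183 / (104·1.5) = 10.2019…

10.20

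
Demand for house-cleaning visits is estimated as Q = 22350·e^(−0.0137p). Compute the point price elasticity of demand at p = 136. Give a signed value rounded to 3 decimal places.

-1.863

dQ/dp = −0.0137·Q = -47.5139. At p = 136, Q = 3468.17.
Ed = (dQ/dp)·(p/Q) = (-47.5139) × (136/3468.17) = -1.8632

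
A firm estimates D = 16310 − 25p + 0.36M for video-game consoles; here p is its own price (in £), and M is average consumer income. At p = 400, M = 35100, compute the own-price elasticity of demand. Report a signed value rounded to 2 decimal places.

At the given values, D = 16310 − 25(400) + 0.36(35100) = 18946.
∂D/∂p = −25.
E = (-25) × (400/18946) = -0.5278…

-0.53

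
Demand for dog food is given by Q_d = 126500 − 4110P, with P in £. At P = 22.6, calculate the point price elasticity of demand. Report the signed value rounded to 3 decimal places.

-2.763

dQ_d/dP = −4110. At P = 22.6, Q_d = 126500 − 4110(22.6) = 33614.
Ed = (dQ_d/dP)·(P/Q_d) = −4110 × (22.6/33614) = -2.76331…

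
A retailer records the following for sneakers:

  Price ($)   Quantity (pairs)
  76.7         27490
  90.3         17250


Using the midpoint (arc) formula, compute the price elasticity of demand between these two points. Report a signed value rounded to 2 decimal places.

-2.81

%ΔQ = (17250 − 27490) / [(27490 + 17250)/2] = -10240/22370 = -0.457755…
%ΔP = (90.3 − 76.7) / [(76.7 + 90.3)/2] = 13.6/83.5 = 0.162874…
Arc Ed = %ΔQ / %ΔP = (-10240/22370) / (13.6/83.5) = -2.8104…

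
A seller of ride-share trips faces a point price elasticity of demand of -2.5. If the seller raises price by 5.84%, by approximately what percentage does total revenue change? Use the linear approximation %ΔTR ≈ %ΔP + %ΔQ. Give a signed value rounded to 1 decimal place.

-8.8%

%ΔQ ≈ Ed × %ΔP = (-2.5) × (+5.84%) = -14.6000%
%ΔTR ≈ %ΔP + %ΔQ = (+5.84%) + (-14.6000%) = -8.7600%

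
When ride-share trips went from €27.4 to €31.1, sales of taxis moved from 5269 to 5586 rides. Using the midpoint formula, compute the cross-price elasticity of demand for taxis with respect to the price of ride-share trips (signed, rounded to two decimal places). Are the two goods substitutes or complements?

0.46; substitutes

%ΔQ_{taxis} = (5586 − 5269)/avg = 317/5427.5 = 0.058406…
%ΔP_{ride-share trips} = (31.1 − 27.4)/avg = 3.7/29.25 = 0.126495…
E_cross = (317/5427.5) / (3.7/29.25) = 0.4617…
E_cross > 0 ⇒ the goods are substitutes.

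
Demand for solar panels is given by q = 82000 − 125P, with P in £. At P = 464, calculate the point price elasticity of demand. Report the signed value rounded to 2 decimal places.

dq/dP = −125. At P = 464, q = 82000 − 125(464) = 24000.
Ed = (dq/dP)·(P/q) = −125 × (464/24000) = -2.4166…

-2.42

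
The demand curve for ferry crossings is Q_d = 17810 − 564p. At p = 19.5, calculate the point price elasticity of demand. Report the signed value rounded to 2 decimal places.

dQ_d/dp = −564. At p = 19.5, Q_d = 17810 − 564(19.5) = 6812.
Ed = (dQ_d/dp)·(p/Q_d) = −564 × (19.5/6812) = -1.6145…

-1.61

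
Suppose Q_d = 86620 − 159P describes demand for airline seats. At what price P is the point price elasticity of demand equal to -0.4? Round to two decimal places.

Ed = −159P/(86620 − 159P). Set this equal to -0.4:
159P = 0.4·(86620 − 159P) ⇒ 159P(1 + 0.4) = 0.4·86620
P = 0.4·86620 / (159·1.4) = 155.6513…

155.65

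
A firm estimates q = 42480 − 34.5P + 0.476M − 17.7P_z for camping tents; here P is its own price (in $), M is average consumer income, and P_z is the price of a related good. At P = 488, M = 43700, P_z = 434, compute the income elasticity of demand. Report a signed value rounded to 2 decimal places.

0.54

At the given values, q = 42480 − 34.5(488) + 0.476(43700) − 17.7(434) = 38763.4.
∂q/∂M = 0.476.
E = (0.476) × (43700/38763.4) = 0.5366…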